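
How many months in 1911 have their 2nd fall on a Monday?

2

Check the 2nd of each month of 1911: Jan 2: Mon, Feb 2: Thu, Mar 2: Thu, Apr 2: Sun, May 2: Tue, Jun 2: Fri, Jul 2: Sun, Aug 2: Wed, Sep 2: Sat, Oct 2: Mon, Nov 2: Thu, Dec 2: Sat.
Monday occurs in January, October — 2 months.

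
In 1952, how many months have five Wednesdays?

A month of length L has five Wednesdays iff its first Wednesday is on day ≤ L−28 (so day 1–3 in a 31-day month, 1–2 in a 30-day month, day 1 in a leap February).
Checking each month of 1952: Jan starts Tue (31d) ✓; Feb starts Fri (29d); Mar starts Sat (31d); Apr starts Tue (30d) ✓; May starts Thu (31d); Jun starts Sun (30d); Jul starts Tue (31d) ✓; Aug starts Fri (31d); Sep starts Mon (30d); Oct starts Wed (31d) ✓; Nov starts Sat (30d); Dec starts Mon (31d) ✓.
Five-Wednesday months: January, April, July, October, December → 5.

5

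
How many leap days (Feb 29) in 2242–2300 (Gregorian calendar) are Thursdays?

2

Leap years in 2242–2300: 14 of them.
Feb 29 weekday advances by 5 (mod 7) from one leap year to the next four years later (or differs when a century non-leap intervenes).
Leap-day weekdays: 2244:Thu✓ 2248:Tue 2252:Sun 2256:Fri 2260:Wed 2264:Mon 2268:Sat 2272:Thu✓ 2276:Tue 2280:Sun 2284:Fri 2288:Wed 2292:Mon 2296:Sat
Thursday: 2244, 2272 → 2.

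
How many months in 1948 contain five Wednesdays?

A month of length L has five Wednesdays iff its first Wednesday is on day ≤ L−28 (so day 1–3 in a 31-day month, 1–2 in a 30-day month, day 1 in a leap February).
Checking each month of 1948: Jan starts Thu (31d); Feb starts Sun (29d); Mar starts Mon (31d) ✓; Apr starts Thu (30d); May starts Sat (31d); Jun starts Tue (30d) ✓; Jul starts Thu (31d); Aug starts Sun (31d); Sep starts Wed (30d) ✓; Oct starts Fri (31d); Nov starts Mon (30d); Dec starts Wed (31d) ✓.
Five-Wednesday months: March, June, September, December → 4.

4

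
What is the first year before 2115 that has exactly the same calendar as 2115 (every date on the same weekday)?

Two years share a calendar iff Jan 1 falls on the same weekday and both are leap or both are common. 2115: Jan 1 is Tuesday, common year.
2114: Jan 1 Monday, common
2113: Jan 1 Sunday, common
2112: Jan 1 Friday, leap
2111: Jan 1 Thursday, common
2110: Jan 1 Wednesday, common
2109: Jan 1 Tuesday, common
2109 matches on both conditions.

2109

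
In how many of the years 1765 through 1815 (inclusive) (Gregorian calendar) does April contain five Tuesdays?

15

April has 30 days; it has five Tuesdays when Tuesday falls among the first (month-length − 28) days — i.e. when April 1 is one of Tuesday/Monday.
April 1 by year: 1765:Mon✓ 1766:Tue✓ 1767:Wed 1768:Fri 1769:Sat 1770:Sun 1771:Mon✓ 1772:Wed 1773:Thu 1774:Fri 1775:Sat 1776:Mon✓ 1777:Tue✓ 1778:Wed 1779:Thu …(21 more)… 1801:Wed 1802:Thu 1803:Fri 1804:Sun 1805:Mon✓ 1806:Tue✓ 1807:Wed 1808:Fri 1809:Sat 1810:Sun 1811:Mon✓ 1812:Wed 1813:Thu 1814:Fri 1815:Sat
Years with five Tuesdays: 1765, 1766, 1771, 1776, 1777, 1782, 1783, 1788, 1793, 1794, 1799, 1800, 1805, 1806, 1811 → 15.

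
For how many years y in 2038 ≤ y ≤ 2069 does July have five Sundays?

July has 31 days; it has five Sundays when Sunday falls among the first (month-length − 28) days — i.e. when July 1 is one of Sunday/Saturday/Friday.
July 1 by year: 2038:Thu 2039:Fri✓ 2040:Sun✓ 2041:Mon 2042:Tue 2043:Wed 2044:Fri✓ 2045:Sat✓ 2046:Sun✓ 2047:Mon 2048:Wed 2049:Thu 2050:Fri✓ 2051:Sat✓ 2052:Mon 2053:Tue 2054:Wed 2055:Thu 2056:Sat✓ 2057:Sun✓ 2058:Mon 2059:Tue 2060:Thu 2061:Fri✓ 2062:Sat✓ 2063:Sun✓ 2064:Tue 2065:Wed 2066:Thu 2067:Fri✓ 2068:Sun✓ 2069:Mon
Years with five Sundays: 2039, 2040, 2044, 2045, 2046, 2050, 2051, 2056, 2057, 2061, 2062, 2063, 2067, 2068 → 14.

14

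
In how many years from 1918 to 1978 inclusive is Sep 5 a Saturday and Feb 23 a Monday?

Check each year's weekday for Sep 5 and Feb 23:
  1918: Thu/Sat  1919: Fri/Sun  1920: Sun/Mon  1921: Mon/Wed  1922: Tue/Thu  1923: Wed/Fri  1924: Fri/Sat  1925: Sat/Mon ✓  1926: Sun/Tue  1927: Mon/Wed  1928: Wed/Thu  1929: Thu/Sat  1930: Fri/Sun  1931: Sat/Mon ✓  …(33 more)…  1965: Sun/Tue  1966: Mon/Wed  1967: Tue/Thu  1968: Thu/Fri  1969: Fri/Sun  1970: Sat/Mon ✓  1971: Sun/Tue  1972: Tue/Wed  1973: Wed/Fri  1974: Thu/Sat  1975: Fri/Sun  1976: Sun/Mon  1977: Mon/Wed  1978: Tue/Thu
Both conditions hold in: 1925, 1931, 1942, 1953, 1959, 1970 — 6.

6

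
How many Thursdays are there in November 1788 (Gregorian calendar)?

November 1788 has 30 days and begins on Saturday.
The first Thursday is November 6.
Thursdays fall on 6, 13, 20, 27 — that's 4.

4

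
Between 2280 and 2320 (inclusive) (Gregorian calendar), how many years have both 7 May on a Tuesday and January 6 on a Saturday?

Check each year's weekday for 7 May and January 6:
  2280: Fri/Tue  2281: Sat/Thu  2282: Sun/Fri  2283: Mon/Sat  2284: Wed/Sun  2285: Thu/Tue  2286: Fri/Wed  2287: Sat/Thu  2288: Mon/Fri  2289: Tue/Sun  2290: Wed/Mon  2291: Thu/Tue  2292: Sat/Wed  2293: Sun/Fri  …(13 more)…  2307: Tue/Sun  2308: Thu/Mon  2309: Fri/Wed  2310: Sat/Thu  2311: Sun/Fri  2312: Tue/Sat ✓  2313: Wed/Mon  2314: Thu/Tue  2315: Fri/Wed  2316: Sun/Thu  2317: Mon/Sat  2318: Tue/Sun  2319: Wed/Mon  2320: Fri/Tue
Both conditions hold in: 2312 — 1.

1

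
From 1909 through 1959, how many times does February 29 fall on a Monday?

1

Leap years in 1909–1959: 12 of them.
Feb 29 weekday advances by 5 (mod 7) from one leap year to the next four years later (or differs when a century non-leap intervenes).
Leap-day weekdays: 1912:Thu 1916:Tue 1920:Sun 1924:Fri 1928:Wed 1932:Mon✓ 1936:Sat 1940:Thu 1944:Tue 1948:Sun 1952:Fri 1956:Wed
Monday: 1932 → 1.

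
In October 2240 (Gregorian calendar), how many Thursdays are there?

October 2240 has 31 days and begins on Thursday.
The first Thursday is October 1.
Thursdays fall on 1, 8, 15, 22, 29 — that's 5.

5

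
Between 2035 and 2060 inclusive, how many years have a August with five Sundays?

August has 31 days; it has five Sundays when Sunday falls among the first (month-length − 28) days — i.e. when August 1 is one of Sunday/Saturday/Friday.
August 1 by year: 2035:Wed 2036:Fri✓ 2037:Sat✓ 2038:Sun✓ 2039:Mon 2040:Wed 2041:Thu 2042:Fri✓ 2043:Sat✓ 2044:Mon 2045:Tue 2046:Wed 2047:Thu 2048:Sat✓ 2049:Sun✓ 2050:Mon 2051:Tue 2052:Thu 2053:Fri✓ 2054:Sat✓ 2055:Sun✓ 2056:Tue 2057:Wed 2058:Thu 2059:Fri✓ 2060:Sun✓
Years with five Sundays: 2036, 2037, 2038, 2042, 2043, 2048, 2049, 2053, 2054, 2055, 2059, 2060 → 12.

12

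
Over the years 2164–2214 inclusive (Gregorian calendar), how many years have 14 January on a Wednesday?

7

Track 14 January's weekday year by year (advancing +1, or +2 across a Feb 29):
  2164: Sat  2165: Mon (+2)  2166: Tue (+1)  2167: Wed (+1) ✓  2168: Thu (+1)
  2169: Sat (+2)  2170: Sun (+1)  2171: Mon (+1)  2172: Tue (+1)  2173: Thu (+2)
  2174: Fri (+1)  2175: Sat (+1)  2176: Sun (+1)  2177: Tue (+2)  … (23 more years) …
  2201: Wed (+1) ✓  2202: Thu (+1)  2203: Fri (+1)  2204: Sat (+1)  2205: Mon (+2)
  2206: Tue (+1)  2207: Wed (+1) ✓  2208: Thu (+1)  2209: Sat (+2)  2210: Sun (+1)
  2211: Mon (+1)  2212: Tue (+1)  2213: Thu (+2)  2214: Fri (+1)
Wednesday years: 2167, 2178, 2184, 2189, 2195, 2201, 2207 — 7 in total.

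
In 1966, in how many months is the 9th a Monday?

Check the 9th of each month of 1966: Jan 9: Sun, Feb 9: Wed, Mar 9: Wed, Apr 9: Sat, May 9: Mon, Jun 9: Thu, Jul 9: Sat, Aug 9: Tue, Sep 9: Fri, Oct 9: Sun, Nov 9: Wed, Dec 9: Fri.
Monday occurs in May — 1 month.

1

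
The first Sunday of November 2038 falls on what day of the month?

November 1, 2038 is a Monday, so the first Sunday is the 7th.
The first Sunday is 7 + 0 = 7.

7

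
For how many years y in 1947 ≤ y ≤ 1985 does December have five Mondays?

17

December has 31 days; it has five Mondays when Monday falls among the first (month-length − 28) days — i.e. when December 1 is one of Monday/Sunday/Saturday.
December 1 by year: 1947:Mon✓ 1948:Wed 1949:Thu 1950:Fri 1951:Sat✓ 1952:Mon✓ 1953:Tue 1954:Wed 1955:Thu 1956:Sat✓ 1957:Sun✓ 1958:Mon✓ 1959:Tue 1960:Thu 1961:Fri …(9 more)… 1971:Wed 1972:Fri 1973:Sat✓ 1974:Sun✓ 1975:Mon✓ 1976:Wed 1977:Thu 1978:Fri 1979:Sat✓ 1980:Mon✓ 1981:Tue 1982:Wed 1983:Thu 1984:Sat✓ 1985:Sun✓
Years with five Mondays: 1947, 1951, 1952, 1956, 1957, 1958, 1962, 1963, 1968, 1969, 1973, 1974, 1975, 1979, 1980, 1984, 1985 → 17.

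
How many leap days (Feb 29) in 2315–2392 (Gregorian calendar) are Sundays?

3

Leap years in 2315–2392: 20 of them.
Feb 29 weekday advances by 5 (mod 7) from one leap year to the next four years later (or differs when a century non-leap intervenes).
Leap-day weekdays: 2316:Tue 2320:Sun✓ 2324:Fri 2328:Wed 2332:Mon 2336:Sat 2340:Thu 2344:Tue 2348:Sun✓ 2352:Fri 2356:Wed 2360:Mon 2364:Sat 2368:Thu 2372:Tue 2376:Sun✓ 2380:Fri 2384:Wed 2388:Mon 2392:Sat
Sunday: 2320, 2348, 2376 → 3.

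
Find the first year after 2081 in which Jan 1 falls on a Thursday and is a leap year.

Jan 1 advances by 2 weekdays after a leap year and by 1 after a common year.
2081: Jan 1 is Wednesday.
2082: Thursday
2083: Friday
2084: Saturday (leap)
2085: Monday
2086: Tuesday
2087: Wednesday
2088: Thursday (leap)
2088 begins on a Thursday and is a leap year.

2088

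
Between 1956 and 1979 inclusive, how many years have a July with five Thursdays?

July has 31 days; it has five Thursdays when Thursday falls among the first (month-length − 28) days — i.e. when July 1 is one of Thursday/Wednesday/Tuesday.
July 1 by year: 1956:Sun 1957:Mon 1958:Tue✓ 1959:Wed✓ 1960:Fri 1961:Sat 1962:Sun 1963:Mon 1964:Wed✓ 1965:Thu✓ 1966:Fri 1967:Sat 1968:Mon 1969:Tue✓ 1970:Wed✓ 1971:Thu✓ 1972:Sat 1973:Sun 1974:Mon 1975:Tue✓ 1976:Thu✓ 1977:Fri 1978:Sat 1979:Sun
Years with five Thursdays: 1958, 1959, 1964, 1965, 1969, 1970, 1971, 1975, 1976 → 9.

9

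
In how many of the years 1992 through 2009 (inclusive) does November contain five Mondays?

November has 30 days; it has five Mondays when Monday falls among the first (month-length − 28) days — i.e. when November 1 is one of Monday/Sunday.
November 1 by year: 1992:Sun✓ 1993:Mon✓ 1994:Tue 1995:Wed 1996:Fri 1997:Sat 1998:Sun✓ 1999:Mon✓ 2000:Wed 2001:Thu 2002:Fri 2003:Sat 2004:Mon✓ 2005:Tue 2006:Wed 2007:Thu 2008:Sat 2009:Sun✓
Years with five Mondays: 1992, 1993, 1998, 1999, 2004, 2009 → 6.

6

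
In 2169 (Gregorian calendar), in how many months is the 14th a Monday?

Check the 14th of each month of 2169: Jan 14: Sat, Feb 14: Tue, Mar 14: Tue, Apr 14: Fri, May 14: Sun, Jun 14: Wed, Jul 14: Fri, Aug 14: Mon, Sep 14: Thu, Oct 14: Sat, Nov 14: Tue, Dec 14: Thu.
Monday occurs in August — 1 month.

1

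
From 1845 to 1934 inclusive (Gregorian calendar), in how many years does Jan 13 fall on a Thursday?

Track Jan 13's weekday year by year (advancing +1, or +2 across a Feb 29):
  1845: Mon  1846: Tue (+1)  1847: Wed (+1)  1848: Thu (+1) ✓  1849: Sat (+2)
  1850: Sun (+1)  1851: Mon (+1)  1852: Tue (+1)  1853: Thu (+2) ✓  1854: Fri (+1)
  1855: Sat (+1)  1856: Sun (+1)  1857: Tue (+2)  1858: Wed (+1)  … (62 more years) …
  1921: Thu (+2) ✓  1922: Fri (+1)  1923: Sat (+1)  1924: Sun (+1)  1925: Tue (+2)
  1926: Wed (+1)  1927: Thu (+1) ✓  1928: Fri (+1)  1929: Sun (+2)  1930: Mon (+1)
  1931: Tue (+1)  1932: Wed (+1)  1933: Fri (+2)  1934: Sat (+1)
Thursday years: 1848, 1853, 1859, 1870, 1876, 1881, 1887, 1898, 1910, 1916, 1921, 1927 — 12 in total.

12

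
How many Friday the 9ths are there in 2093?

2

Check the 9th of each month of 2093: Jan 9: Fri, Feb 9: Mon, Mar 9: Mon, Apr 9: Thu, May 9: Sat, Jun 9: Tue, Jul 9: Thu, Aug 9: Sun, Sep 9: Wed, Oct 9: Fri, Nov 9: Mon, Dec 9: Wed.
Friday occurs in January, October — 2 months.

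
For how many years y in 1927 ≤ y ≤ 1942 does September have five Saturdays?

4

September has 30 days; it has five Saturdays when Saturday falls among the first (month-length − 28) days — i.e. when September 1 is one of Saturday/Friday.
September 1 by year: 1927:Thu 1928:Sat✓ 1929:Sun 1930:Mon 1931:Tue 1932:Thu 1933:Fri✓ 1934:Sat✓ 1935:Sun 1936:Tue 1937:Wed 1938:Thu 1939:Fri✓ 1940:Sun 1941:Mon 1942:Tue
Years with five Saturdays: 1928, 1933, 1934, 1939 → 4.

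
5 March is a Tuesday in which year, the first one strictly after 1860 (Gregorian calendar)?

From one year to the next, a fixed date's weekday advances by 1, or by 2 when a Feb 29 lies between the two dates.
1860: March 5 is Monday.
1861: Tuesday (+1)
5 March falls on a Tuesday in 1861.

1861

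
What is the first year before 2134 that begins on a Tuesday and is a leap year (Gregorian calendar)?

Jan 1 advances by 2 weekdays after a leap year and by 1 after a common year.
2134: Jan 1 is Friday.
2133: Thursday
2132: Tuesday (leap)
2132 begins on a Tuesday and is a leap year.

2132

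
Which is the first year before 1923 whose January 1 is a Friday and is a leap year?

Jan 1 advances by 2 weekdays after a leap year and by 1 after a common year.
1923: Jan 1 is Monday.
1922: Sunday
1921: Saturday
1920: Thursday (leap)
1919: Wednesday
1918: Tuesday
1917: Monday
1916: Saturday (leap)
1915: Friday
1914: Thursday
1913: Wednesday
1912: Monday (leap)
1911: Sunday
1910: Saturday
1909: Friday
1908: Wednesday (leap)
1907: Tuesday
1906: Monday
1905: Sunday
1904: Friday (leap)
1904 begins on a Friday and is a leap year.

1904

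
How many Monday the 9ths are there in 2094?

Check the 9th of each month of 2094: Jan 9: Sat, Feb 9: Tue, Mar 9: Tue, Apr 9: Fri, May 9: Sun, Jun 9: Wed, Jul 9: Fri, Aug 9: Mon, Sep 9: Thu, Oct 9: Sat, Nov 9: Tue, Dec 9: Thu.
Monday occurs in August — 1 month.

1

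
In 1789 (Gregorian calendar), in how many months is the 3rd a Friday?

Check the 3rd of each month of 1789: Jan 3: Sat, Feb 3: Tue, Mar 3: Tue, Apr 3: Fri, May 3: Sun, Jun 3: Wed, Jul 3: Fri, Aug 3: Mon, Sep 3: Thu, Oct 3: Sat, Nov 3: Tue, Dec 3: Thu.
Friday occurs in April, July — 2 months.

2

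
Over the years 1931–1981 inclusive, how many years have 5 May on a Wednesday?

7

Track 5 May's weekday year by year (advancing +1, or +2 across a Feb 29):
  1931: Tue  1932: Thu (+2)  1933: Fri (+1)  1934: Sat (+1)  1935: Sun (+1)
  1936: Tue (+2)  1937: Wed (+1) ✓  1938: Thu (+1)  1939: Fri (+1)  1940: Sun (+2)
  1941: Mon (+1)  1942: Tue (+1)  1943: Wed (+1) ✓  1944: Fri (+2)  … (23 more years) …
  1968: Sun (+2)  1969: Mon (+1)  1970: Tue (+1)  1971: Wed (+1) ✓  1972: Fri (+2)
  1973: Sat (+1)  1974: Sun (+1)  1975: Mon (+1)  1976: Wed (+2) ✓  1977: Thu (+1)
  1978: Fri (+1)  1979: Sat (+1)  1980: Mon (+2)  1981: Tue (+1)
Wednesday years: 1937, 1943, 1948, 1954, 1965, 1971, 1976 — 7 in total.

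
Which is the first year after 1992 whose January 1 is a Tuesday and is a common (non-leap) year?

2002

Jan 1 advances by 2 weekdays after a leap year and by 1 after a common year.
1992: Jan 1 is Wednesday (leap).
1993: Friday
1994: Saturday
1995: Sunday
1996: Monday (leap)
1997: Wednesday
1998: Thursday
1999: Friday
2000: Saturday (leap)
2001: Monday
2002: Tuesday
2002 begins on a Tuesday and is a common year.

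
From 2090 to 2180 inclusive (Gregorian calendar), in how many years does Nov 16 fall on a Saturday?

Track Nov 16's weekday year by year (advancing +1, or +2 across a Feb 29):
  2090: Thu  2091: Fri (+1)  2092: Sun (+2)  2093: Mon (+1)  2094: Tue (+1)
  2095: Wed (+1)  2096: Fri (+2)  2097: Sat (+1) ✓  2098: Sun (+1)  2099: Mon (+1)
  2100: Tue (+1)  2101: Wed (+1)  2102: Thu (+1)  2103: Fri (+1)  … (63 more years) …
  2167: Mon (+1)  2168: Wed (+2)  2169: Thu (+1)  2170: Fri (+1)  2171: Sat (+1) ✓
  2172: Mon (+2)  2173: Tue (+1)  2174: Wed (+1)  2175: Thu (+1)  2176: Sat (+2) ✓
  2177: Sun (+1)  2178: Mon (+1)  2179: Tue (+1)  2180: Thu (+2)
Saturday years: 2097, 2109, 2115, 2120, 2126, 2137, 2143, 2148, 2154, 2165, 2171, 2176 — 12 in total.

12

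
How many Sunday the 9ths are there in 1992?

2

Check the 9th of each month of 1992: Jan 9: Thu, Feb 9: Sun, Mar 9: Mon, Apr 9: Thu, May 9: Sat, Jun 9: Tue, Jul 9: Thu, Aug 9: Sun, Sep 9: Wed, Oct 9: Fri, Nov 9: Mon, Dec 9: Wed.
Sunday occurs in February, August — 2 months.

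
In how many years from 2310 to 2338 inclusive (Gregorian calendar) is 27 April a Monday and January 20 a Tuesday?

Check each year's weekday for 27 April and January 20:
  2310: Wed/Thu  2311: Thu/Fri  2312: Sat/Sat  2313: Sun/Mon  2314: Mon/Tue ✓  2315: Tue/Wed  2316: Thu/Thu  2317: Fri/Sat  2318: Sat/Sun  2319: Sun/Mon  2320: Tue/Tue  2321: Wed/Thu  2322: Thu/Fri  2323: Fri/Sat  2324: Sun/Sun  2325: Mon/Tue ✓  2326: Tue/Wed  2327: Wed/Thu  2328: Fri/Fri  2329: Sat/Sun  2330: Sun/Mon  2331: Mon/Tue ✓  2332: Wed/Wed  2333: Thu/Fri  2334: Fri/Sat  2335: Sat/Sun  2336: Mon/Mon  2337: Tue/Wed  2338: Wed/Thu
Both conditions hold in: 2314, 2325, 2331 — 3.

3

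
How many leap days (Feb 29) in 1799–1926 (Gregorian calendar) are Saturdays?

Leap years in 1799–1926: 30 of them.
Feb 29 weekday advances by 5 (mod 7) from one leap year to the next four years later (or differs when a century non-leap intervenes).
Leap-day weekdays: 1804:Wed 1808:Mon 1812:Sat✓ 1816:Thu 1820:Tue 1824:Sun 1828:Fri 1832:Wed 1836:Mon 1840:Sat✓ 1844:Thu 1848:Tue 1852:Sun …(4 more)… 1872:Thu 1876:Tue 1880:Sun 1884:Fri 1888:Wed 1892:Mon 1896:Sat✓ 1904:Mon 1908:Sat✓ 1912:Thu 1916:Tue 1920:Sun 1924:Fri
Saturday: 1812, 1840, 1868, 1896, 1908 → 5.

5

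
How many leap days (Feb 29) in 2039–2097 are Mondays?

Leap years in 2039–2097: 15 of them.
Feb 29 weekday advances by 5 (mod 7) from one leap year to the next four years later (or differs when a century non-leap intervenes).
Leap-day weekdays: 2040:Wed 2044:Mon✓ 2048:Sat 2052:Thu 2056:Tue 2060:Sun 2064:Fri 2068:Wed 2072:Mon✓ 2076:Sat 2080:Thu 2084:Tue 2088:Sun 2092:Fri 2096:Wed
Monday: 2044, 2072 → 2.

2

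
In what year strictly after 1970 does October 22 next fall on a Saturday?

From one year to the next, a fixed date's weekday advances by 1, or by 2 when a Feb 29 lies between the two dates.
1970: October 22 is Thursday.
1971: Friday (+1)
1972: Sunday (+2)
1973: Monday (+1)
1974: Tuesday (+1)
1975: Wednesday (+1)
1976: Friday (+2)
1977: Saturday (+1)
October 22 falls on a Saturday in 1977.

1977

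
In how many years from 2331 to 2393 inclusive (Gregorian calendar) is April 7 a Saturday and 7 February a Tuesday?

2

Check each year's weekday for April 7 and 7 February:
  2331: Tue/Sat  2332: Thu/Sun  2333: Fri/Tue  2334: Sat/Wed  2335: Sun/Thu  2336: Tue/Fri  2337: Wed/Sun  2338: Thu/Mon  2339: Fri/Tue  2340: Sun/Wed  2341: Mon/Fri  2342: Tue/Sat  2343: Wed/Sun  2344: Fri/Mon  …(35 more)…  2380: Mon/Thu  2381: Tue/Sat  2382: Wed/Sun  2383: Thu/Mon  2384: Sat/Tue ✓  2385: Sun/Thu  2386: Mon/Fri  2387: Tue/Sat  2388: Thu/Sun  2389: Fri/Tue  2390: Sat/Wed  2391: Sun/Thu  2392: Tue/Fri  2393: Wed/Sun
Both conditions hold in: 2356, 2384 — 2.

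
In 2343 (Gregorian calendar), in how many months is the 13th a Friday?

1

Check the 13th of each month of 2343: Jan 13: Wed, Feb 13: Sat, Mar 13: Sat, Apr 13: Tue, May 13: Thu, Jun 13: Sun, Jul 13: Tue, Aug 13: Fri, Sep 13: Mon, Oct 13: Wed, Nov 13: Sat, Dec 13: Mon.
Friday occurs in August — 1 month.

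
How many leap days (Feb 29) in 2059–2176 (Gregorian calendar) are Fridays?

5

Leap years in 2059–2176: 29 of them.
Feb 29 weekday advances by 5 (mod 7) from one leap year to the next four years later (or differs when a century non-leap intervenes).
Leap-day weekdays: 2060:Sun 2064:Fri✓ 2068:Wed 2072:Mon 2076:Sat 2080:Thu 2084:Tue 2088:Sun 2092:Fri✓ 2096:Wed 2104:Fri✓ 2108:Wed 2112:Mon …(3 more)… 2128:Sun 2132:Fri✓ 2136:Wed 2140:Mon 2144:Sat 2148:Thu 2152:Tue 2156:Sun 2160:Fri✓ 2164:Wed 2168:Mon 2172:Sat 2176:Thu
Friday: 2064, 2092, 2104, 2132, 2160 → 5.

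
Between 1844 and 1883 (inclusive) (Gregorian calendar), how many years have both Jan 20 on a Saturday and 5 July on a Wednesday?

Check each year's weekday for Jan 20 and 5 July:
  1844: Sat/Fri  1845: Mon/Sat  1846: Tue/Sun  1847: Wed/Mon  1848: Thu/Wed  1849: Sat/Thu  1850: Sun/Fri  1851: Mon/Sat  1852: Tue/Mon  1853: Thu/Tue  1854: Fri/Wed  1855: Sat/Thu  1856: Sun/Sat  1857: Tue/Sun  …(12 more)…  1870: Thu/Tue  1871: Fri/Wed  1872: Sat/Fri  1873: Mon/Sat  1874: Tue/Sun  1875: Wed/Mon  1876: Thu/Wed  1877: Sat/Thu  1878: Sun/Fri  1879: Mon/Sat  1880: Tue/Mon  1881: Thu/Tue  1882: Fri/Wed  1883: Sat/Thu
Both conditions hold in: no year — 0.

0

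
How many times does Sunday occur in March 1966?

March 1966 has 31 days and begins on Tuesday.
The first Sunday is March 6.
Sundays fall on 6, 13, 20, 27 — that's 4.

4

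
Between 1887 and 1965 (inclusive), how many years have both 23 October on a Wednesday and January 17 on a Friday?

0

Check each year's weekday for 23 October and January 17:
  1887: Sun/Mon  1888: Tue/Tue  1889: Wed/Thu  1890: Thu/Fri  1891: Fri/Sat  1892: Sun/Sun  1893: Mon/Tue  1894: Tue/Wed  1895: Wed/Thu  1896: Fri/Fri  1897: Sat/Sun  1898: Sun/Mon  1899: Mon/Tue  1900: Tue/Wed  …(51 more)…  1952: Thu/Thu  1953: Fri/Sat  1954: Sat/Sun  1955: Sun/Mon  1956: Tue/Tue  1957: Wed/Thu  1958: Thu/Fri  1959: Fri/Sat  1960: Sun/Sun  1961: Mon/Tue  1962: Tue/Wed  1963: Wed/Thu  1964: Fri/Fri  1965: Sat/Sun
Both conditions hold in: no year — 0.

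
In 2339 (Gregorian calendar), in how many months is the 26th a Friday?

Check the 26th of each month of 2339: Jan 26: Thu, Feb 26: Sun, Mar 26: Sun, Apr 26: Wed, May 26: Fri, Jun 26: Mon, Jul 26: Wed, Aug 26: Sat, Sep 26: Tue, Oct 26: Thu, Nov 26: Sun, Dec 26: Tue.
Friday occurs in May — 1 month.

1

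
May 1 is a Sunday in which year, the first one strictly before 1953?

1949

From one year to the next, a fixed date's weekday advances by 1, or by 2 when a Feb 29 lies between the two dates.
1953: May 1 is Friday.
1952: Thursday (−1)
1951: Tuesday (−2)
1950: Monday (−1)
1949: Sunday (−1)
May 1 falls on a Sunday in 1949.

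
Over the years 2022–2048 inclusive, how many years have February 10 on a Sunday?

Track February 10's weekday year by year (advancing +1, or +2 across a Feb 29):
  2022: Thu  2023: Fri (+1)  2024: Sat (+1)  2025: Mon (+2)  2026: Tue (+1)
  2027: Wed (+1)  2028: Thu (+1)  2029: Sat (+2)  2030: Sun (+1) ✓  2031: Mon (+1)
  2032: Tue (+1)  2033: Thu (+2)  2034: Fri (+1)  2035: Sat (+1)  2036: Sun (+1) ✓
  2037: Tue (+2)  2038: Wed (+1)  2039: Thu (+1)  2040: Fri (+1)  2041: Sun (+2) ✓
  2042: Mon (+1)  2043: Tue (+1)  2044: Wed (+1)  2045: Fri (+2)  2046: Sat (+1)
  2047: Sun (+1) ✓  2048: Mon (+1)
Sunday years: 2030, 2036, 2041, 2047 — 4 in total.

4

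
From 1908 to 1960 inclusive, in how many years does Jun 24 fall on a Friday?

8

Track Jun 24's weekday year by year (advancing +1, or +2 across a Feb 29):
  1908: Wed  1909: Thu (+1)  1910: Fri (+1) ✓  1911: Sat (+1)  1912: Mon (+2)
  1913: Tue (+1)  1914: Wed (+1)  1915: Thu (+1)  1916: Sat (+2)  1917: Sun (+1)
  1918: Mon (+1)  1919: Tue (+1)  1920: Thu (+2)  1921: Fri (+1) ✓  … (25 more years) …
  1947: Tue (+1)  1948: Thu (+2)  1949: Fri (+1) ✓  1950: Sat (+1)  1951: Sun (+1)
  1952: Tue (+2)  1953: Wed (+1)  1954: Thu (+1)  1955: Fri (+1) ✓  1956: Sun (+2)
  1957: Mon (+1)  1958: Tue (+1)  1959: Wed (+1)  1960: Fri (+2) ✓
Friday years: 1910, 1921, 1927, 1932, 1938, 1949, 1955, 1960 — 8 in total.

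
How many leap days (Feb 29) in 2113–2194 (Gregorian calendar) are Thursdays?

Leap years in 2113–2194: 20 of them.
Feb 29 weekday advances by 5 (mod 7) from one leap year to the next four years later (or differs when a century non-leap intervenes).
Leap-day weekdays: 2116:Sat 2120:Thu✓ 2124:Tue 2128:Sun 2132:Fri 2136:Wed 2140:Mon 2144:Sat 2148:Thu✓ 2152:Tue 2156:Sun 2160:Fri 2164:Wed 2168:Mon 2172:Sat 2176:Thu✓ 2180:Tue 2184:Sun 2188:Fri 2192:Wed
Thursday: 2120, 2148, 2176 → 3.

3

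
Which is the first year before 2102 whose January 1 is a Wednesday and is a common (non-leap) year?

2098

Jan 1 advances by 2 weekdays after a leap year and by 1 after a common year.
2102: Jan 1 is Sunday.
2101: Saturday
2100: Friday
2099: Thursday
2098: Wednesday
2098 begins on a Wednesday and is a common year.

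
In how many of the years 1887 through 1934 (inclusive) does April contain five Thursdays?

April has 30 days; it has five Thursdays when Thursday falls among the first (month-length − 28) days — i.e. when April 1 is one of Thursday/Wednesday.
April 1 by year: 1887:Fri 1888:Sun 1889:Mon 1890:Tue 1891:Wed✓ 1892:Fri 1893:Sat 1894:Sun 1895:Mon 1896:Wed✓ 1897:Thu✓ 1898:Fri 1899:Sat 1900:Sun 1901:Mon …(18 more)… 1920:Thu✓ 1921:Fri 1922:Sat 1923:Sun 1924:Tue 1925:Wed✓ 1926:Thu✓ 1927:Fri 1928:Sun 1929:Mon 1930:Tue 1931:Wed✓ 1932:Fri 1933:Sat 1934:Sun
Years with five Thursdays: 1891, 1896, 1897, 1903, 1908, 1909, 1914, 1915, 1920, 1925, 1926, 1931 → 12.

12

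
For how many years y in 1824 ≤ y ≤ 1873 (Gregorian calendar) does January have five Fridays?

21

January has 31 days; it has five Fridays when Friday falls among the first (month-length − 28) days — i.e. when January 1 is one of Friday/Thursday/Wednesday.
January 1 by year: 1824:Thu✓ 1825:Sat 1826:Sun 1827:Mon 1828:Tue 1829:Thu✓ 1830:Fri✓ 1831:Sat 1832:Sun 1833:Tue 1834:Wed✓ 1835:Thu✓ 1836:Fri✓ 1837:Sun 1838:Mon …(20 more)… 1859:Sat 1860:Sun 1861:Tue 1862:Wed✓ 1863:Thu✓ 1864:Fri✓ 1865:Sun 1866:Mon 1867:Tue 1868:Wed✓ 1869:Fri✓ 1870:Sat 1871:Sun 1872:Mon 1873:Wed✓
Years with five Fridays: 1824, 1829, 1830, 1834, 1835, 1836, 1840, 1841, 1845, 1846, 1847, 1851, 1852, 1857, 1858, 1862, 1863, 1864, 1868, 1869, 1873 → 21.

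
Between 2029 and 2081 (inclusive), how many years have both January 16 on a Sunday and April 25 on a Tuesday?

Check each year's weekday for January 16 and April 25:
  2029: Tue/Wed  2030: Wed/Thu  2031: Thu/Fri  2032: Fri/Sun  2033: Sun/Mon  2034: Mon/Tue  2035: Tue/Wed  2036: Wed/Fri  2037: Fri/Sat  2038: Sat/Sun  2039: Sun/Mon  2040: Mon/Wed  2041: Wed/Thu  2042: Thu/Fri  …(25 more)…  2068: Mon/Wed  2069: Wed/Thu  2070: Thu/Fri  2071: Fri/Sat  2072: Sat/Mon  2073: Mon/Tue  2074: Tue/Wed  2075: Wed/Thu  2076: Thu/Sat  2077: Sat/Sun  2078: Sun/Mon  2079: Mon/Tue  2080: Tue/Thu  2081: Thu/Fri
Both conditions hold in: 2056 — 1.

1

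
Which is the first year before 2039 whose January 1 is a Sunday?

2034

Jan 1 advances by 2 weekdays after a leap year and by 1 after a common year.
2039: Jan 1 is Saturday.
2038: Friday
2037: Thursday
2036: Tuesday (leap)
2035: Monday
2034: Sunday
2034 begins on a Sunday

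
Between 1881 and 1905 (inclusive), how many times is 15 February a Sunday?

Track 15 February's weekday year by year (advancing +1, or +2 across a Feb 29):
  1881: Tue  1882: Wed (+1)  1883: Thu (+1)  1884: Fri (+1)  1885: Sun (+2) ✓
  1886: Mon (+1)  1887: Tue (+1)  1888: Wed (+1)  1889: Fri (+2)  1890: Sat (+1)
  1891: Sun (+1) ✓  1892: Mon (+1)  1893: Wed (+2)  1894: Thu (+1)  1895: Fri (+1)
  1896: Sat (+1)  1897: Mon (+2)  1898: Tue (+1)  1899: Wed (+1)  1900: Thu (+1)
  1901: Fri (+1)  1902: Sat (+1)  1903: Sun (+1) ✓  1904: Mon (+1)  1905: Wed (+2)
Sunday years: 1885, 1891, 1903 — 3 in total.

3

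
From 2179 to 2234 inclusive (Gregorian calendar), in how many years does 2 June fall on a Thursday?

8

Track 2 June's weekday year by year (advancing +1, or +2 across a Feb 29):
  2179: Wed  2180: Fri (+2)  2181: Sat (+1)  2182: Sun (+1)  2183: Mon (+1)
  2184: Wed (+2)  2185: Thu (+1) ✓  2186: Fri (+1)  2187: Sat (+1)  2188: Mon (+2)
  2189: Tue (+1)  2190: Wed (+1)  2191: Thu (+1) ✓  2192: Sat (+2)  … (28 more years) …
  2221: Sat (+1)  2222: Sun (+1)  2223: Mon (+1)  2224: Wed (+2)  2225: Thu (+1) ✓
  2226: Fri (+1)  2227: Sat (+1)  2228: Mon (+2)  2229: Tue (+1)  2230: Wed (+1)
  2231: Thu (+1) ✓  2232: Sat (+2)  2233: Sun (+1)  2234: Mon (+1)
Thursday years: 2185, 2191, 2196, 2203, 2208, 2214, 2225, 2231 — 8 in total.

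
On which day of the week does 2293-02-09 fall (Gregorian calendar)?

Thursday

January 1, 2293 is a Sunday.
February 9 is day 40 of the year, i.e. 39 days after Jan 1.
39 mod 7 = 4, so advance 4 weekdays from Sunday: Thursday.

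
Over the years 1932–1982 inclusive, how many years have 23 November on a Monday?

7

Track 23 November's weekday year by year (advancing +1, or +2 across a Feb 29):
  1932: Wed  1933: Thu (+1)  1934: Fri (+1)  1935: Sat (+1)  1936: Mon (+2) ✓
  1937: Tue (+1)  1938: Wed (+1)  1939: Thu (+1)  1940: Sat (+2)  1941: Sun (+1)
  1942: Mon (+1) ✓  1943: Tue (+1)  1944: Thu (+2)  1945: Fri (+1)  … (23 more years) …
  1969: Sun (+1)  1970: Mon (+1) ✓  1971: Tue (+1)  1972: Thu (+2)  1973: Fri (+1)
  1974: Sat (+1)  1975: Sun (+1)  1976: Tue (+2)  1977: Wed (+1)  1978: Thu (+1)
  1979: Fri (+1)  1980: Sun (+2)  1981: Mon (+1) ✓  1982: Tue (+1)
Monday years: 1936, 1942, 1953, 1959, 1964, 1970, 1981 — 7 in total.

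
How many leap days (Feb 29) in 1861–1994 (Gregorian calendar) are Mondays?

6

Leap years in 1861–1994: 32 of them.
Feb 29 weekday advances by 5 (mod 7) from one leap year to the next four years later (or differs when a century non-leap intervenes).
Leap-day weekdays: 1864:Mon✓ 1868:Sat 1872:Thu 1876:Tue 1880:Sun 1884:Fri 1888:Wed 1892:Mon✓ 1896:Sat 1904:Mon✓ 1908:Sat 1912:Thu 1916:Tue …(6 more)… 1944:Tue 1948:Sun 1952:Fri 1956:Wed 1960:Mon✓ 1964:Sat 1968:Thu 1972:Tue 1976:Sun 1980:Fri 1984:Wed 1988:Mon✓ 1992:Sat
Monday: 1864, 1892, 1904, 1932, 1960, 1988 → 6.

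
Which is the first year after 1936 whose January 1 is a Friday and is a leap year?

Jan 1 advances by 2 weekdays after a leap year and by 1 after a common year.
1936: Jan 1 is Wednesday (leap).
1937: Friday
1938: Saturday
1939: Sunday
1940: Monday (leap)
1941: Wednesday
1942: Thursday
1943: Friday
1944: Saturday (leap)
1945: Monday
1946: Tuesday
1947: Wednesday
1948: Thursday (leap)
1949: Saturday
1950: Sunday
1951: Monday
1952: Tuesday (leap)
1953: Thursday
1954: Friday
1955: Saturday
1956: Sunday (leap)
1957: Tuesday
1958: Wednesday
1959: Thursday
1960: Friday (leap)
1960 begins on a Friday and is a leap year.

1960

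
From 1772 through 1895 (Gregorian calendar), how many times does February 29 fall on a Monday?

Leap years in 1772–1895: 30 of them.
Feb 29 weekday advances by 5 (mod 7) from one leap year to the next four years later (or differs when a century non-leap intervenes).
Leap-day weekdays: 1772:Sat 1776:Thu 1780:Tue 1784:Sun 1788:Fri 1792:Wed 1796:Mon✓ 1804:Wed 1808:Mon✓ 1812:Sat 1816:Thu 1820:Tue 1824:Sun …(4 more)… 1844:Thu 1848:Tue 1852:Sun 1856:Fri 1860:Wed 1864:Mon✓ 1868:Sat 1872:Thu 1876:Tue 1880:Sun 1884:Fri 1888:Wed 1892:Mon✓
Monday: 1796, 1808, 1836, 1864, 1892 → 5.

5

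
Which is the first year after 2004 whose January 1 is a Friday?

2010

Jan 1 advances by 2 weekdays after a leap year and by 1 after a common year.
2004: Jan 1 is Thursday (leap).
2005: Saturday
2006: Sunday
2007: Monday
2008: Tuesday (leap)
2009: Thursday
2010: Friday
2010 begins on a Friday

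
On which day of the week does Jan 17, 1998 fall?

Saturday

January 1, 1998 is a Thursday.
January 17 is day 17 of the year, i.e. 16 days after Jan 1.
16 mod 7 = 2, so advance 2 weekdays from Thursday: Saturday.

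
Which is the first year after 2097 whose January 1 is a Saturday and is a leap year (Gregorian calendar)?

Jan 1 advances by 2 weekdays after a leap year and by 1 after a common year.
2097: Jan 1 is Tuesday.
2098: Wednesday
2099: Thursday
2100: Friday
2101: Saturday
2102: Sunday
2103: Monday
2104: Tuesday (leap)
2105: Thursday
2106: Friday
2107: Saturday
2108: Sunday (leap)
2109: Tuesday
2110: Wednesday
2111: Thursday
2112: Friday (leap)
2113: Sunday
2114: Monday
2115: Tuesday
2116: Wednesday (leap)
2117: Friday
2118: Saturday
2119: Sunday
2120: Monday (leap)
2121: Wednesday
2122: Thursday
2123: Friday
2124: Saturday (leap)
2124 begins on a Saturday and is a leap year.

2124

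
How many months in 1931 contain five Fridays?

4

A month of length L has five Fridays iff its first Friday is on day ≤ L−28 (so day 1–3 in a 31-day month, 1–2 in a 30-day month, day 1 in a leap February).
Checking each month of 1931: Jan starts Thu (31d) ✓; Feb starts Sun (28d); Mar starts Sun (31d); Apr starts Wed (30d); May starts Fri (31d) ✓; Jun starts Mon (30d); Jul starts Wed (31d) ✓; Aug starts Sat (31d); Sep starts Tue (30d); Oct starts Thu (31d) ✓; Nov starts Sun (30d); Dec starts Tue (31d).
Five-Friday months: January, May, July, October → 4.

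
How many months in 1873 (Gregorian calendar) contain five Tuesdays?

4

A month of length L has five Tuesdays iff its first Tuesday is on day ≤ L−28 (so day 1–3 in a 31-day month, 1–2 in a 30-day month, day 1 in a leap February).
Checking each month of 1873: Jan starts Wed (31d); Feb starts Sat (28d); Mar starts Sat (31d); Apr starts Tue (30d) ✓; May starts Thu (31d); Jun starts Sun (30d); Jul starts Tue (31d) ✓; Aug starts Fri (31d); Sep starts Mon (30d) ✓; Oct starts Wed (31d); Nov starts Sat (30d); Dec starts Mon (31d) ✓.
Five-Tuesday months: April, July, September, December → 4.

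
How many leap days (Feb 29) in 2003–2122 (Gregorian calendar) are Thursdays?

Leap years in 2003–2122: 29 of them.
Feb 29 weekday advances by 5 (mod 7) from one leap year to the next four years later (or differs when a century non-leap intervenes).
Leap-day weekdays: 2004:Sun 2008:Fri 2012:Wed 2016:Mon 2020:Sat 2024:Thu✓ 2028:Tue 2032:Sun 2036:Fri 2040:Wed 2044:Mon 2048:Sat 2052:Thu✓ …(3 more)… 2068:Wed 2072:Mon 2076:Sat 2080:Thu✓ 2084:Tue 2088:Sun 2092:Fri 2096:Wed 2104:Fri 2108:Wed 2112:Mon 2116:Sat 2120:Thu✓
Thursday: 2024, 2052, 2080, 2120 → 4.

4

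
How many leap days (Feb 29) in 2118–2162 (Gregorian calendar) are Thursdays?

Leap years in 2118–2162: 11 of them.
Feb 29 weekday advances by 5 (mod 7) from one leap year to the next four years later (or differs when a century non-leap intervenes).
Leap-day weekdays: 2120:Thu✓ 2124:Tue 2128:Sun 2132:Fri 2136:Wed 2140:Mon 2144:Sat 2148:Thu✓ 2152:Tue 2156:Sun 2160:Fri
Thursday: 2120, 2148 → 2.

2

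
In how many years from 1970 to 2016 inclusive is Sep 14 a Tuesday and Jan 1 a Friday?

5

Check each year's weekday for Sep 14 and Jan 1:
  1970: Mon/Thu  1971: Tue/Fri ✓  1972: Thu/Sat  1973: Fri/Mon  1974: Sat/Tue  1975: Sun/Wed  1976: Tue/Thu  1977: Wed/Sat  1978: Thu/Sun  1979: Fri/Mon  1980: Sun/Tue  1981: Mon/Thu  1982: Tue/Fri ✓  1983: Wed/Sat  …(19 more)…  2003: Sun/Wed  2004: Tue/Thu  2005: Wed/Sat  2006: Thu/Sun  2007: Fri/Mon  2008: Sun/Tue  2009: Mon/Thu  2010: Tue/Fri ✓  2011: Wed/Sat  2012: Fri/Sun  2013: Sat/Tue  2014: Sun/Wed  2015: Mon/Thu  2016: Wed/Fri
Both conditions hold in: 1971, 1982, 1993, 1999, 2010 — 5.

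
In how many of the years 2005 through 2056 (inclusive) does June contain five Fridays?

June has 30 days; it has five Fridays when Friday falls among the first (month-length − 28) days — i.e. when June 1 is one of Friday/Thursday.
June 1 by year: 2005:Wed 2006:Thu✓ 2007:Fri✓ 2008:Sun 2009:Mon 2010:Tue 2011:Wed 2012:Fri✓ 2013:Sat 2014:Sun 2015:Mon 2016:Wed 2017:Thu✓ 2018:Fri✓ 2019:Sat …(22 more)… 2042:Sun 2043:Mon 2044:Wed 2045:Thu✓ 2046:Fri✓ 2047:Sat 2048:Mon 2049:Tue 2050:Wed 2051:Thu✓ 2052:Sat 2053:Sun 2054:Mon 2055:Tue 2056:Thu✓
Years with five Fridays: 2006, 2007, 2012, 2017, 2018, 2023, 2028, 2029, 2034, 2035, 2040, 2045, 2046, 2051, 2056 → 15.

15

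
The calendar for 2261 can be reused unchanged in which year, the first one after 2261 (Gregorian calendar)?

2267

Two years share a calendar iff Jan 1 falls on the same weekday and both are leap or both are common. 2261: Jan 1 is Tuesday, common year.
2262: Jan 1 Wednesday, common
2263: Jan 1 Thursday, common
2264: Jan 1 Friday, leap
2265: Jan 1 Sunday, common
2266: Jan 1 Monday, common
2267: Jan 1 Tuesday, common
2267 matches on both conditions.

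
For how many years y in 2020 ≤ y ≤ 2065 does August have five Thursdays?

19

August has 31 days; it has five Thursdays when Thursday falls among the first (month-length − 28) days — i.e. when August 1 is one of Thursday/Wednesday/Tuesday.
August 1 by year: 2020:Sat 2021:Sun 2022:Mon 2023:Tue✓ 2024:Thu✓ 2025:Fri 2026:Sat 2027:Sun 2028:Tue✓ 2029:Wed✓ 2030:Thu✓ 2031:Fri 2032:Sun 2033:Mon 2034:Tue✓ …(16 more)… 2051:Tue✓ 2052:Thu✓ 2053:Fri 2054:Sat 2055:Sun 2056:Tue✓ 2057:Wed✓ 2058:Thu✓ 2059:Fri 2060:Sun 2061:Mon 2062:Tue✓ 2063:Wed✓ 2064:Fri 2065:Sat
Years with five Thursdays: 2023, 2024, 2028, 2029, 2030, 2034, 2035, 2040, 2041, 2045, 2046, 2047, 2051, 2052, 2056, 2057, 2058, 2062, 2063 → 19.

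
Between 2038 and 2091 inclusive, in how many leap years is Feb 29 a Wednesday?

Leap years in 2038–2091: 13 of them.
Feb 29 weekday advances by 5 (mod 7) from one leap year to the next four years later (or differs when a century non-leap intervenes).
Leap-day weekdays: 2040:Wed✓ 2044:Mon 2048:Sat 2052:Thu 2056:Tue 2060:Sun 2064:Fri 2068:Wed✓ 2072:Mon 2076:Sat 2080:Thu 2084:Tue 2088:Sun
Wednesday: 2040, 2068 → 2.

2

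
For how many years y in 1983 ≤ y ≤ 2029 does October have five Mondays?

21

October has 31 days; it has five Mondays when Monday falls among the first (month-length − 28) days — i.e. when October 1 is one of Monday/Sunday/Saturday.
October 1 by year: 1983:Sat✓ 1984:Mon✓ 1985:Tue 1986:Wed 1987:Thu 1988:Sat✓ 1989:Sun✓ 1990:Mon✓ 1991:Tue 1992:Thu 1993:Fri 1994:Sat✓ 1995:Sun✓ 1996:Tue 1997:Wed …(17 more)… 2015:Thu 2016:Sat✓ 2017:Sun✓ 2018:Mon✓ 2019:Tue 2020:Thu 2021:Fri 2022:Sat✓ 2023:Sun✓ 2024:Tue 2025:Wed 2026:Thu 2027:Fri 2028:Sun✓ 2029:Mon✓
Years with five Mondays: 1983, 1984, 1988, 1989, 1990, 1994, 1995, 2000, 2001, 2005, 2006, 2007, 2011, 2012, 2016, 2017, 2018, 2022, 2023, 2028, 2029 → 21.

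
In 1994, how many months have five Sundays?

4

A month of length L has five Sundays iff its first Sunday is on day ≤ L−28 (so day 1–3 in a 31-day month, 1–2 in a 30-day month, day 1 in a leap February).
Checking each month of 1994: Jan starts Sat (31d) ✓; Feb starts Tue (28d); Mar starts Tue (31d); Apr starts Fri (30d); May starts Sun (31d) ✓; Jun starts Wed (30d); Jul starts Fri (31d) ✓; Aug starts Mon (31d); Sep starts Thu (30d); Oct starts Sat (31d) ✓; Nov starts Tue (30d); Dec starts Thu (31d).
Five-Sunday months: January, May, July, October → 4.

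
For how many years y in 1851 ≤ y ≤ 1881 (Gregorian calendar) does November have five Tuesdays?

November has 30 days; it has five Tuesdays when Tuesday falls among the first (month-length − 28) days — i.e. when November 1 is one of Tuesday/Monday.
November 1 by year: 1851:Sat 1852:Mon✓ 1853:Tue✓ 1854:Wed 1855:Thu 1856:Sat 1857:Sun 1858:Mon✓ 1859:Tue✓ 1860:Thu 1861:Fri 1862:Sat 1863:Sun 1864:Tue✓ 1865:Wed 1866:Thu 1867:Fri 1868:Sun 1869:Mon✓ 1870:Tue✓ 1871:Wed 1872:Fri 1873:Sat 1874:Sun 1875:Mon✓ 1876:Wed 1877:Thu 1878:Fri 1879:Sat 1880:Mon✓ 1881:Tue✓
Years with five Tuesdays: 1852, 1853, 1858, 1859, 1864, 1869, 1870, 1875, 1880, 1881 → 10.

10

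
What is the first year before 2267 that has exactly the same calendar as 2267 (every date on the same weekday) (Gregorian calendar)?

Two years share a calendar iff Jan 1 falls on the same weekday and both are leap or both are common. 2267: Jan 1 is Tuesday, common year.
2266: Jan 1 Monday, common
2265: Jan 1 Sunday, common
2264: Jan 1 Friday, leap
2263: Jan 1 Thursday, common
2262: Jan 1 Wednesday, common
2261: Jan 1 Tuesday, common
2261 matches on both conditions.

2261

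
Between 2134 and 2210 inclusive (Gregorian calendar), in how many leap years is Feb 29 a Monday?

4

Leap years in 2134–2210: 18 of them.
Feb 29 weekday advances by 5 (mod 7) from one leap year to the next four years later (or differs when a century non-leap intervenes).
Leap-day weekdays: 2136:Wed 2140:Mon✓ 2144:Sat 2148:Thu 2152:Tue 2156:Sun 2160:Fri 2164:Wed 2168:Mon✓ 2172:Sat 2176:Thu 2180:Tue 2184:Sun 2188:Fri 2192:Wed 2196:Mon✓ 2204:Wed 2208:Mon✓
Monday: 2140, 2168, 2196, 2208 → 4.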